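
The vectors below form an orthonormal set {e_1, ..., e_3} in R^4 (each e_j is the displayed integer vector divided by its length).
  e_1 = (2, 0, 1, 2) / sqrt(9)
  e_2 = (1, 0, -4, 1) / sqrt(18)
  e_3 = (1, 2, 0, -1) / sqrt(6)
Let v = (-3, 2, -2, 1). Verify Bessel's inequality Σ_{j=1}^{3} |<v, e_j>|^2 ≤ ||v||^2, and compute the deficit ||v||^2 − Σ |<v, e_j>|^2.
Σ |<v, e_j>|^2 = 6; ||v||^2 = 18; deficit = 12

Write each e_j = u_j / sqrt(<u_j, u_j>) where u_j is the displayed integer vector. Then <v, e_j> = <v, u_j> / sqrt(<u_j, u_j>), so |<v, e_j>|^2 = <v, u_j>^2 / <u_j, u_j>.
Coefficients: <v, e_1> = -6/sqrt(9), <v, e_2> = 6/sqrt(18), <v, e_3> = 0/sqrt(6).
Square and sum: Σ |<v, e_j>|^2 = 6.
Compute ||v||^2 = v·v = 18.
Deficit = 18 − 6 = 12 ≥ 0, confirming Bessel's inequality. (The deficit equals ||v − Σ <v,e_j> e_j||^2, the squared distance from v to span{e_j}.)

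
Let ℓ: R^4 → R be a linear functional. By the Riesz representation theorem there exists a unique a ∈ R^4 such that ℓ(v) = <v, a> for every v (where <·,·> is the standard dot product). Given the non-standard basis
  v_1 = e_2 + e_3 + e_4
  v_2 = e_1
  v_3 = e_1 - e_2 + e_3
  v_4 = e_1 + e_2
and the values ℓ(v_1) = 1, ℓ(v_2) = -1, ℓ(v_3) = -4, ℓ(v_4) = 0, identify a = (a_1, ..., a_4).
a = (-1, 1, -2, 2)

Write a = (a_1, ..., a_4) in the standard basis. For each basis vector v_i, ℓ(v_i) = <v_i, a> is a linear equation in the a_j's. Collect the n equations into a matrix system V a = ℓ, where row i of V is v_i (expressed in the standard basis). Since V is invertible (lower-triangular with 1s on the diagonal, up to permutation), solve by back-substitution:
  V =
[[0, 1, 1, 1],
 [1, 0, 0, 0],
 [1, -1, 1, 0],
 [1, 1, 0, 0]]
  V a = (1, -1, -4, 0)
Solving gives a = (-1, 1, -2, 2).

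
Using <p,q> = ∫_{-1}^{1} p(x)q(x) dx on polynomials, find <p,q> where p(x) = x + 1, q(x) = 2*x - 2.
<p,q> = -8/3

Expand the product: p(x)·q(x) = 2*x^2 - 2.
∫_{-1}^{1} of each monomial x^k gives [2/(k+1) if k even, 0 if k odd]. Integrating term-by-term (or equivalently evaluating the antiderivative F(x) = 2*x^3/3 - 2*x at the endpoints):
  F(1) − F(−1) = -4/3 − (4/3) = -8/3.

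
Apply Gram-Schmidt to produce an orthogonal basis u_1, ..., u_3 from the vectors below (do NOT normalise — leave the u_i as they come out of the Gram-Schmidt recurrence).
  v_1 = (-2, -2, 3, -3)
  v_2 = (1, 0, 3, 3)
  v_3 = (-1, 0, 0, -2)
Orthogonal basis:
  u_1 = (-2, -2, 3, -3)
  u_2 = (11/13, -2/13, 42/13, 36/13)
  u_3 = (-24/245, 138/245, 6/35, -34/245)

Apply the Gram-Schmidt recurrence
  u_1 = v_1
  u_i = v_i − Σ_{j<i} ((v_i · u_j) / (u_j · u_j)) · u_j.

Step by step this gives:
  u_1 = (-2, -2, 3, -3)
  u_2 = (11/13, -2/13, 42/13, 36/13)
  u_3 = (-24/245, 138/245, 6/35, -34/245)

Orthogonality check:
  u_2 · u_1 = 0 (should be 0)
  u_3 · u_1 = 0 (should be 0)
  u_3 · u_2 = 0 (should be 0)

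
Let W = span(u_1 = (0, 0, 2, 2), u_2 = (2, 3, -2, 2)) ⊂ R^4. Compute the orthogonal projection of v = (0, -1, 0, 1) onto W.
proj_W(v) = (-2/21, -1/7, 25/42, 17/42)

Set up U = [u_1 | ... | u_2] ∈ R^(4×2). The projector onto W = col(U) is P = U (U^T U)^(-1) U^T.
Compute U^T U =
  [8, 0]
  [0, 21],
and U^T v = (2, -1).
Solve U^T U · c = U^T v for the coefficients: c = (1/4, -1/21). The projection is proj_W(v) = U c.
Check: (v - proj_W(v)) · u_1 = 0  (should be 0).
Check: (v - proj_W(v)) · u_2 = 0  (should be 0).
Result: proj_W(v) = (-2/21, -1/7, 25/42, 17/42).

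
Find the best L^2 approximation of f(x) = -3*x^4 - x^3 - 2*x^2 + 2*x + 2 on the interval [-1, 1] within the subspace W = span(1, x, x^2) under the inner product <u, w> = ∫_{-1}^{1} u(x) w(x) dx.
g(x) = -32*x^2/7 + 7*x/5 + 79/35

The best approximation g ∈ W is the orthogonal projection of f onto W. Writing g = a_0 + a_1 x + a_2 x^2, the coefficients solve the normal equations G · a = b where
  G_{ij} = <φ_i, φ_j> and b_i = <f, φ_i>, with φ_0 = 1, φ_1 = x, φ_2 = x^2.
G =
  [2, 0, 2/3]
  [0, 2/3, 0]
  [2/3, 0, 2/5],
b = (22/15, 14/15, -34/105).
Solving gives a_0 = 79/35, a_1 = 7/5, a_2 = -32/7, so
  g(x) = -32*x^2/7 + 7*x/5 + 79/35.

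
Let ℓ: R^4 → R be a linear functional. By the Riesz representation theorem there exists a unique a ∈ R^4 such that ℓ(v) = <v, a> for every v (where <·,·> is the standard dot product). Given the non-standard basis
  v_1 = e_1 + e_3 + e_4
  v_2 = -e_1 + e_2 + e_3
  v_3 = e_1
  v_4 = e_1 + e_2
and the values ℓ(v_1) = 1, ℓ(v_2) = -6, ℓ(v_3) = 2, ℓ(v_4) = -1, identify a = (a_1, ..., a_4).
a = (2, -3, -1, 0)

Write a = (a_1, ..., a_4) in the standard basis. For each basis vector v_i, ℓ(v_i) = <v_i, a> is a linear equation in the a_j's. Collect the n equations into a matrix system V a = ℓ, where row i of V is v_i (expressed in the standard basis). Since V is invertible (lower-triangular with 1s on the diagonal, up to permutation), solve by back-substitution:
  V =
[[1, 0, 1, 1],
 [-1, 1, 1, 0],
 [1, 0, 0, 0],
 [1, 1, 0, 0]]
  V a = (1, -6, 2, -1)
Solving gives a = (2, -3, -1, 0).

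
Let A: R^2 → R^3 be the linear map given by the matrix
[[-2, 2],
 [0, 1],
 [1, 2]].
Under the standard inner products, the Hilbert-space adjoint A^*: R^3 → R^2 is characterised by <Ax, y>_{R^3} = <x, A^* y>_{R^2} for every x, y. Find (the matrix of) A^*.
A^* = A^T =
[[-2, 0, 1],
 [2, 1, 2]]

For real matrices with standard dot products, the defining identity <Ax, y> = <x, A^* y> gives (Ax)^T y = x^T (A^*) y, i.e. x^T A^T y = x^T (A^*) y. Since this holds for all x, y, we must have A^* = A^T. Therefore
A^* =
[[-2, 0, 1],
 [2, 1, 2]].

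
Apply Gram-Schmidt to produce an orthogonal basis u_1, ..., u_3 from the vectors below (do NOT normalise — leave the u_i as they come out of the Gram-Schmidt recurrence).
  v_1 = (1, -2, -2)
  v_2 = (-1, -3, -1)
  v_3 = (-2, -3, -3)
Orthogonal basis:
  u_1 = (1, -2, -2)
  u_2 = (-16/9, -13/9, 5/9)
  u_3 = (-28/25, 21/25, -7/5)

Apply the Gram-Schmidt recurrence
  u_1 = v_1
  u_i = v_i − Σ_{j<i} ((v_i · u_j) / (u_j · u_j)) · u_j.

Step by step this gives:
  u_1 = (1, -2, -2)
  u_2 = (-16/9, -13/9, 5/9)
  u_3 = (-28/25, 21/25, -7/5)

Orthogonality check:
  u_2 · u_1 = 0 (should be 0)
  u_3 · u_1 = 0 (should be 0)
  u_3 · u_2 = 0 (should be 0)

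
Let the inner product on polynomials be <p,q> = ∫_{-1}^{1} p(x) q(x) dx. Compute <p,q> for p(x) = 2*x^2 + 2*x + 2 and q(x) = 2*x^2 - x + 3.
<p,q> = 284/15

Expand the product: p(x)·q(x) = 4*x^4 + 2*x^3 + 8*x^2 + 4*x + 6.
∫_{-1}^{1} of each monomial x^k gives [2/(k+1) if k even, 0 if k odd]. Integrating term-by-term (or equivalently evaluating the antiderivative F(x) = 4*x^5/5 + x^4/2 + 8*x^3/3 + 2*x^2 + 6*x at the endpoints):
  F(1) − F(−1) = 359/30 − (-209/30) = 284/15.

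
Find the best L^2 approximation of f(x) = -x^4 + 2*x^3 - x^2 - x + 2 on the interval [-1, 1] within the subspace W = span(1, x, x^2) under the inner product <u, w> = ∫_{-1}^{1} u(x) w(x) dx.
g(x) = -13*x^2/7 + x/5 + 73/35

The best approximation g ∈ W is the orthogonal projection of f onto W. Writing g = a_0 + a_1 x + a_2 x^2, the coefficients solve the normal equations G · a = b where
  G_{ij} = <φ_i, φ_j> and b_i = <f, φ_i>, with φ_0 = 1, φ_1 = x, φ_2 = x^2.
G =
  [2, 0, 2/3]
  [0, 2/3, 0]
  [2/3, 0, 2/5],
b = (44/15, 2/15, 68/105).
Solving gives a_0 = 73/35, a_1 = 1/5, a_2 = -13/7, so
  g(x) = -13*x^2/7 + x/5 + 73/35.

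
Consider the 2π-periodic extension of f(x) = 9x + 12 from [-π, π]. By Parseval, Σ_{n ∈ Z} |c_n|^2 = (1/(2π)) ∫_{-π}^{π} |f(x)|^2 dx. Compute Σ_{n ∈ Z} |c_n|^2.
Σ |c_n|^2 = 27π^2 + 144

Expand and integrate term by term over [-π, π]:
  ∫ (9x)^2 dx = 81·(2π^3/3); ∫ 2·9·(12)·x dx = 0 (odd integrand); ∫ 12^2 dx = 144·2π.
So (1/(2π)) ∫_{-π}^{π} (9x + 12)^2 dx = 81π^2/3 + 144 = 27π^2 + 144.
Parseval ⇒ Σ |c_n|^2 = 27π^2 + 144.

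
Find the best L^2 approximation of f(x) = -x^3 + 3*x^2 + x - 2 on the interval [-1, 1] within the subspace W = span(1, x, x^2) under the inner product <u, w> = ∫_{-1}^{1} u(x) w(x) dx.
g(x) = 3*x^2 + 2*x/5 - 2

The best approximation g ∈ W is the orthogonal projection of f onto W. Writing g = a_0 + a_1 x + a_2 x^2, the coefficients solve the normal equations G · a = b where
  G_{ij} = <φ_i, φ_j> and b_i = <f, φ_i>, with φ_0 = 1, φ_1 = x, φ_2 = x^2.
G =
  [2, 0, 2/3]
  [0, 2/3, 0]
  [2/3, 0, 2/5],
b = (-2, 4/15, -2/15).
Solving gives a_0 = -2, a_1 = 2/5, a_2 = 3, so
  g(x) = 3*x^2 + 2*x/5 - 2.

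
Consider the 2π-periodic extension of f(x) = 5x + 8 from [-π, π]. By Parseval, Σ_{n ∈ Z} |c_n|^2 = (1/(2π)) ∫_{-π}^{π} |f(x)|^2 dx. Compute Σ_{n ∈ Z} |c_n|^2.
Σ |c_n|^2 = 25π^2/3 + 64

Expand and integrate term by term over [-π, π]:
  ∫ (5x)^2 dx = 25·(2π^3/3); ∫ 2·5·(8)·x dx = 0 (odd integrand); ∫ 8^2 dx = 64·2π.
So (1/(2π)) ∫_{-π}^{π} (5x + 8)^2 dx = 25π^2/3 + 64 = 25π^2/3 + 64.
Parseval ⇒ Σ |c_n|^2 = 25π^2/3 + 64.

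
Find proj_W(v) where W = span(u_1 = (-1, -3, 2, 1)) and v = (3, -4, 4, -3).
proj_W(v) = (-14/15, -14/5, 28/15, 14/15)

Set up U = [u_1 | ... | u_1] ∈ R^(4×1). The projector onto W = col(U) is P = U (U^T U)^(-1) U^T.
Compute U^T U =
  [15],
and U^T v = (14).
Solve U^T U · c = U^T v for the coefficients: c = (14/15). The projection is proj_W(v) = U c.
Check: (v - proj_W(v)) · u_1 = 0  (should be 0).
Result: proj_W(v) = (-14/15, -14/5, 28/15, 14/15).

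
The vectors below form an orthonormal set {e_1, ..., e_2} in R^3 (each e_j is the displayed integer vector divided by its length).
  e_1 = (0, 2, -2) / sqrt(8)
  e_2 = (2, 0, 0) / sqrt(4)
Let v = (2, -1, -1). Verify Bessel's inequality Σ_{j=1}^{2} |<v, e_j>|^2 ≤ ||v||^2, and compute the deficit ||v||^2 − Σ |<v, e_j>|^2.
Σ |<v, e_j>|^2 = 4; ||v||^2 = 6; deficit = 2

Write each e_j = u_j / sqrt(<u_j, u_j>) where u_j is the displayed integer vector. Then <v, e_j> = <v, u_j> / sqrt(<u_j, u_j>), so |<v, e_j>|^2 = <v, u_j>^2 / <u_j, u_j>.
Coefficients: <v, e_1> = 0/sqrt(8), <v, e_2> = 4/sqrt(4).
Square and sum: Σ |<v, e_j>|^2 = 4.
Compute ||v||^2 = v·v = 6.
Deficit = 6 − 4 = 2 ≥ 0, confirming Bessel's inequality. (The deficit equals ||v − Σ <v,e_j> e_j||^2, the squared distance from v to span{e_j}.)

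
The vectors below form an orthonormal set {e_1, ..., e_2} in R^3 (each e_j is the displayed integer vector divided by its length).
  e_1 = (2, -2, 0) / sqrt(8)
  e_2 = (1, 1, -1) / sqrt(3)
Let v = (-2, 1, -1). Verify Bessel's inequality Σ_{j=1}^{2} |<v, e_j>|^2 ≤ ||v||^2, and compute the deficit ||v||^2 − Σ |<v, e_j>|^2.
Σ |<v, e_j>|^2 = 9/2; ||v||^2 = 6; deficit = 3/2

Write each e_j = u_j / sqrt(<u_j, u_j>) where u_j is the displayed integer vector. Then <v, e_j> = <v, u_j> / sqrt(<u_j, u_j>), so |<v, e_j>|^2 = <v, u_j>^2 / <u_j, u_j>.
Coefficients: <v, e_1> = -6/sqrt(8), <v, e_2> = 0/sqrt(3).
Square and sum: Σ |<v, e_j>|^2 = 9/2.
Compute ||v||^2 = v·v = 6.
Deficit = 6 − 9/2 = 3/2 ≥ 0, confirming Bessel's inequality. (The deficit equals ||v − Σ <v,e_j> e_j||^2, the squared distance from v to span{e_j}.)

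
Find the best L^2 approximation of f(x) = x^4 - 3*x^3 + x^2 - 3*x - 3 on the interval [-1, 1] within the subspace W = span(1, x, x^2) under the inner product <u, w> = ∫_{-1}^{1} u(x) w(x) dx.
g(x) = 13*x^2/7 - 24*x/5 - 108/35

The best approximation g ∈ W is the orthogonal projection of f onto W. Writing g = a_0 + a_1 x + a_2 x^2, the coefficients solve the normal equations G · a = b where
  G_{ij} = <φ_i, φ_j> and b_i = <f, φ_i>, with φ_0 = 1, φ_1 = x, φ_2 = x^2.
G =
  [2, 0, 2/3]
  [0, 2/3, 0]
  [2/3, 0, 2/5],
b = (-74/15, -16/5, -46/35).
Solving gives a_0 = -108/35, a_1 = -24/5, a_2 = 13/7, so
  g(x) = 13*x^2/7 - 24*x/5 - 108/35.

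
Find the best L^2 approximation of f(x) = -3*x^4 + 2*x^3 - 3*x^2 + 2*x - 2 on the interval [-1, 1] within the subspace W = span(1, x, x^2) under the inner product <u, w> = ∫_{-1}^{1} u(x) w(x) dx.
g(x) = -39*x^2/7 + 16*x/5 - 61/35

The best approximation g ∈ W is the orthogonal projection of f onto W. Writing g = a_0 + a_1 x + a_2 x^2, the coefficients solve the normal equations G · a = b where
  G_{ij} = <φ_i, φ_j> and b_i = <f, φ_i>, with φ_0 = 1, φ_1 = x, φ_2 = x^2.
G =
  [2, 0, 2/3]
  [0, 2/3, 0]
  [2/3, 0, 2/5],
b = (-36/5, 32/15, -356/105).
Solving gives a_0 = -61/35, a_1 = 16/5, a_2 = -39/7, so
  g(x) = -39*x^2/7 + 16*x/5 - 61/35.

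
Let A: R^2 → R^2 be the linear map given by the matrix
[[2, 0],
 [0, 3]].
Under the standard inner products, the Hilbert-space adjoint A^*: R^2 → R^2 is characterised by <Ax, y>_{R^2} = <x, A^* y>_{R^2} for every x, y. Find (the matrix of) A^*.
A^* = A^T =
[[2, 0],
 [0, 3]]

For real matrices with standard dot products, the defining identity <Ax, y> = <x, A^* y> gives (Ax)^T y = x^T (A^*) y, i.e. x^T A^T y = x^T (A^*) y. Since this holds for all x, y, we must have A^* = A^T. Therefore
A^* =
[[2, 0],
 [0, 3]].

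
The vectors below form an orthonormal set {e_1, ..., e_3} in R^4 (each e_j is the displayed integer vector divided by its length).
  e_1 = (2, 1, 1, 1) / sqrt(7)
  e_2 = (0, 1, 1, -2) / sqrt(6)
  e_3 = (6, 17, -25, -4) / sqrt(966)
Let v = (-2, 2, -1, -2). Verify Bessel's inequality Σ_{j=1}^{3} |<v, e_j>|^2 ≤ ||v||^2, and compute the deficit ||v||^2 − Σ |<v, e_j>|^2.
Σ |<v, e_j>|^2 = 250/23; ||v||^2 = 13; deficit = 49/23

Write each e_j = u_j / sqrt(<u_j, u_j>) where u_j is the displayed integer vector. Then <v, e_j> = <v, u_j> / sqrt(<u_j, u_j>), so |<v, e_j>|^2 = <v, u_j>^2 / <u_j, u_j>.
Coefficients: <v, e_1> = -5/sqrt(7), <v, e_2> = 5/sqrt(6), <v, e_3> = 55/sqrt(966).
Square and sum: Σ |<v, e_j>|^2 = 250/23.
Compute ||v||^2 = v·v = 13.
Deficit = 13 − 250/23 = 49/23 ≥ 0, confirming Bessel's inequality. (The deficit equals ||v − Σ <v,e_j> e_j||^2, the squared distance from v to span{e_j}.)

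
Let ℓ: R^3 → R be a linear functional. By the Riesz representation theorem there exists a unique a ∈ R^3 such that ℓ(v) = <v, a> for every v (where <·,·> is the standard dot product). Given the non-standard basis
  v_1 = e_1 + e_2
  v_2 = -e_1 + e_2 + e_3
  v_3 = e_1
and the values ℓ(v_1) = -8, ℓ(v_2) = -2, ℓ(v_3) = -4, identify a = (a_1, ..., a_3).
a = (-4, -4, -2)

Write a = (a_1, ..., a_3) in the standard basis. For each basis vector v_i, ℓ(v_i) = <v_i, a> is a linear equation in the a_j's. Collect the n equations into a matrix system V a = ℓ, where row i of V is v_i (expressed in the standard basis). Since V is invertible (lower-triangular with 1s on the diagonal, up to permutation), solve by back-substitution:
  V =
[[1, 1, 0],
 [-1, 1, 1],
 [1, 0, 0]]
  V a = (-8, -2, -4)
Solving gives a = (-4, -4, -2).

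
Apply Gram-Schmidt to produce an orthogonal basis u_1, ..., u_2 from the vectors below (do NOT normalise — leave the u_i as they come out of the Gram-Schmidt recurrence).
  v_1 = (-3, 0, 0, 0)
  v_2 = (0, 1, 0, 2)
Orthogonal basis:
  u_1 = (-3, 0, 0, 0)
  u_2 = (0, 1, 0, 2)

Apply the Gram-Schmidt recurrence
  u_1 = v_1
  u_i = v_i − Σ_{j<i} ((v_i · u_j) / (u_j · u_j)) · u_j.

Step by step this gives:
  u_1 = (-3, 0, 0, 0)
  u_2 = (0, 1, 0, 2)

Orthogonality check:
  u_2 · u_1 = 0 (should be 0)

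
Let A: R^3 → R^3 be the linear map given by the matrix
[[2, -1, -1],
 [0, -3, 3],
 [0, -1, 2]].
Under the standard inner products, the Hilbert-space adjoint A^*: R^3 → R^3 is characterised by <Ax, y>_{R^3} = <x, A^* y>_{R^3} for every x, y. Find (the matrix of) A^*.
A^* = A^T =
[[2, 0, 0],
 [-1, -3, -1],
 [-1, 3, 2]]

For real matrices with standard dot products, the defining identity <Ax, y> = <x, A^* y> gives (Ax)^T y = x^T (A^*) y, i.e. x^T A^T y = x^T (A^*) y. Since this holds for all x, y, we must have A^* = A^T. Therefore
A^* =
[[2, 0, 0],
 [-1, -3, -1],
 [-1, 3, 2]].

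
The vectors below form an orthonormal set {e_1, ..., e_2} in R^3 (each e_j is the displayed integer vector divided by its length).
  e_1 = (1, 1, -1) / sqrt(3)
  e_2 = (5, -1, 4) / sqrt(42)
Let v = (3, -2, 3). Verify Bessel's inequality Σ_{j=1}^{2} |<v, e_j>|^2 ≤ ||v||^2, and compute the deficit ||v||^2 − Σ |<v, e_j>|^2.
Σ |<v, e_j>|^2 = 299/14; ||v||^2 = 22; deficit = 9/14

Write each e_j = u_j / sqrt(<u_j, u_j>) where u_j is the displayed integer vector. Then <v, e_j> = <v, u_j> / sqrt(<u_j, u_j>), so |<v, e_j>|^2 = <v, u_j>^2 / <u_j, u_j>.
Coefficients: <v, e_1> = -2/sqrt(3), <v, e_2> = 29/sqrt(42).
Square and sum: Σ |<v, e_j>|^2 = 299/14.
Compute ||v||^2 = v·v = 22.
Deficit = 22 − 299/14 = 9/14 ≥ 0, confirming Bessel's inequality. (The deficit equals ||v − Σ <v,e_j> e_j||^2, the squared distance from v to span{e_j}.)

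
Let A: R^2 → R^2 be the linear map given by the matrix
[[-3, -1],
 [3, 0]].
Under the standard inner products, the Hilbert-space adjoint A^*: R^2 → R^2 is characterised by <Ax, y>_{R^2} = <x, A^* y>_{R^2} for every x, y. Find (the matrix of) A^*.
A^* = A^T =
[[-3, 3],
 [-1, 0]]

For real matrices with standard dot products, the defining identity <Ax, y> = <x, A^* y> gives (Ax)^T y = x^T (A^*) y, i.e. x^T A^T y = x^T (A^*) y. Since this holds for all x, y, we must have A^* = A^T. Therefore
A^* =
[[-3, 3],
 [-1, 0]].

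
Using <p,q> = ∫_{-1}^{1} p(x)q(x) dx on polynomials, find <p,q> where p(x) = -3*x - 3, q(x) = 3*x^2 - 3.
<p,q> = 12

Expand the product: p(x)·q(x) = -9*x^3 - 9*x^2 + 9*x + 9.
∫_{-1}^{1} of each monomial x^k gives [2/(k+1) if k even, 0 if k odd]. Integrating term-by-term (or equivalently evaluating the antiderivative F(x) = -9*x^4/4 - 3*x^3 + 9*x^2/2 + 9*x at the endpoints):
  F(1) − F(−1) = 33/4 − (-15/4) = 12.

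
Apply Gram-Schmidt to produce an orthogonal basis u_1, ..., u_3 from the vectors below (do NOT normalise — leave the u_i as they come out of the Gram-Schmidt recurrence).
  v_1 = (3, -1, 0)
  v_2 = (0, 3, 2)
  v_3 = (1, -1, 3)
Orthogonal basis:
  u_1 = (3, -1, 0)
  u_2 = (9/10, 27/10, 2)
  u_3 = (-62/121, -186/121, 279/121)

Apply the Gram-Schmidt recurrence
  u_1 = v_1
  u_i = v_i − Σ_{j<i} ((v_i · u_j) / (u_j · u_j)) · u_j.

Step by step this gives:
  u_1 = (3, -1, 0)
  u_2 = (9/10, 27/10, 2)
  u_3 = (-62/121, -186/121, 279/121)

Orthogonality check:
  u_2 · u_1 = 0 (should be 0)
  u_3 · u_1 = 0 (should be 0)
  u_3 · u_2 = 0 (should be 0)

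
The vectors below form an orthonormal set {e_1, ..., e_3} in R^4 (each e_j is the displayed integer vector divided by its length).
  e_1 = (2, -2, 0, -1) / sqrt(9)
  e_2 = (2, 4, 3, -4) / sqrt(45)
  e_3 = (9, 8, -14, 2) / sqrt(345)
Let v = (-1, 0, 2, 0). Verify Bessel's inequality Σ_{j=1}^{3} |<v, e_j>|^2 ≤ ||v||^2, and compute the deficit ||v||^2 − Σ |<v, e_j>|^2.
Σ |<v, e_j>|^2 = 329/69; ||v||^2 = 5; deficit = 16/69

Write each e_j = u_j / sqrt(<u_j, u_j>) where u_j is the displayed integer vector. Then <v, e_j> = <v, u_j> / sqrt(<u_j, u_j>), so |<v, e_j>|^2 = <v, u_j>^2 / <u_j, u_j>.
Coefficients: <v, e_1> = -2/sqrt(9), <v, e_2> = 4/sqrt(45), <v, e_3> = -37/sqrt(345).
Square and sum: Σ |<v, e_j>|^2 = 329/69.
Compute ||v||^2 = v·v = 5.
Deficit = 5 − 329/69 = 16/69 ≥ 0, confirming Bessel's inequality. (The deficit equals ||v − Σ <v,e_j> e_j||^2, the squared distance from v to span{e_j}.)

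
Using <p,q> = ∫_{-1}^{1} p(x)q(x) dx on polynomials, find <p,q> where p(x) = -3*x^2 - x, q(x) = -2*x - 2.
<p,q> = 16/3

Expand the product: p(x)·q(x) = 6*x^3 + 8*x^2 + 2*x.
∫_{-1}^{1} of each monomial x^k gives [2/(k+1) if k even, 0 if k odd]. Integrating term-by-term (or equivalently evaluating the antiderivative F(x) = 3*x^4/2 + 8*x^3/3 + x^2 at the endpoints):
  F(1) − F(−1) = 31/6 − (-1/6) = 16/3.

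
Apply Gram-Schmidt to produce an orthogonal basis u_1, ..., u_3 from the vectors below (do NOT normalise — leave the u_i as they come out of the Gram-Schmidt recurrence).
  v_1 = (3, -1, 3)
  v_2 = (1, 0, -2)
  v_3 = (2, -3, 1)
Orthogonal basis:
  u_1 = (3, -1, 3)
  u_2 = (28/19, -3/19, -29/19)
  u_3 = (-22/43, -99/43, -11/43)

Apply the Gram-Schmidt recurrence
  u_1 = v_1
  u_i = v_i − Σ_{j<i} ((v_i · u_j) / (u_j · u_j)) · u_j.

Step by step this gives:
  u_1 = (3, -1, 3)
  u_2 = (28/19, -3/19, -29/19)
  u_3 = (-22/43, -99/43, -11/43)

Orthogonality check:
  u_2 · u_1 = 0 (should be 0)
  u_3 · u_1 = 0 (should be 0)
  u_3 · u_2 = 0 (should be 0)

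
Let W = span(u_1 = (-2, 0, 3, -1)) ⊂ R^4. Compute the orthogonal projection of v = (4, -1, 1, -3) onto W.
proj_W(v) = (2/7, 0, -3/7, 1/7)

Set up U = [u_1 | ... | u_1] ∈ R^(4×1). The projector onto W = col(U) is P = U (U^T U)^(-1) U^T.
Compute U^T U =
  [14],
and U^T v = (-2).
Solve U^T U · c = U^T v for the coefficients: c = (-1/7). The projection is proj_W(v) = U c.
Check: (v - proj_W(v)) · u_1 = 0  (should be 0).
Result: proj_W(v) = (2/7, 0, -3/7, 1/7).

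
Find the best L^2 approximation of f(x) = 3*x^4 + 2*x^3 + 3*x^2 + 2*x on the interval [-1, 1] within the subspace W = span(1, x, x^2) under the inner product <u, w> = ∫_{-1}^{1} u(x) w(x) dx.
g(x) = 39*x^2/7 + 16*x/5 - 9/35

The best approximation g ∈ W is the orthogonal projection of f onto W. Writing g = a_0 + a_1 x + a_2 x^2, the coefficients solve the normal equations G · a = b where
  G_{ij} = <φ_i, φ_j> and b_i = <f, φ_i>, with φ_0 = 1, φ_1 = x, φ_2 = x^2.
G =
  [2, 0, 2/3]
  [0, 2/3, 0]
  [2/3, 0, 2/5],
b = (16/5, 32/15, 72/35).
Solving gives a_0 = -9/35, a_1 = 16/5, a_2 = 39/7, so
  g(x) = 39*x^2/7 + 16*x/5 - 9/35.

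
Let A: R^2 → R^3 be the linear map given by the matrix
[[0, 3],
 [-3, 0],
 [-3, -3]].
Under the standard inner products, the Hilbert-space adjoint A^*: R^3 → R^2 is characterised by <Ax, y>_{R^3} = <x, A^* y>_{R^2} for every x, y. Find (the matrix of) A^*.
A^* = A^T =
[[0, -3, -3],
 [3, 0, -3]]

For real matrices with standard dot products, the defining identity <Ax, y> = <x, A^* y> gives (Ax)^T y = x^T (A^*) y, i.e. x^T A^T y = x^T (A^*) y. Since this holds for all x, y, we must have A^* = A^T. Therefore
A^* =
[[0, -3, -3],
 [3, 0, -3]].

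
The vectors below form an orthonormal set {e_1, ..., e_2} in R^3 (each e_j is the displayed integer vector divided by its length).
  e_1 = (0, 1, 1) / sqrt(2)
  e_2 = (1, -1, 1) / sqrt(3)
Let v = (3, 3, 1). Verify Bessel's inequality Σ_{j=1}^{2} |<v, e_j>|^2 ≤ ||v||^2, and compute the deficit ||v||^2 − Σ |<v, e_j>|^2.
Σ |<v, e_j>|^2 = 25/3; ||v||^2 = 19; deficit = 32/3

Write each e_j = u_j / sqrt(<u_j, u_j>) where u_j is the displayed integer vector. Then <v, e_j> = <v, u_j> / sqrt(<u_j, u_j>), so |<v, e_j>|^2 = <v, u_j>^2 / <u_j, u_j>.
Coefficients: <v, e_1> = 4/sqrt(2), <v, e_2> = 1/sqrt(3).
Square and sum: Σ |<v, e_j>|^2 = 25/3.
Compute ||v||^2 = v·v = 19.
Deficit = 19 − 25/3 = 32/3 ≥ 0, confirming Bessel's inequality. (The deficit equals ||v − Σ <v,e_j> e_j||^2, the squared distance from v to span{e_j}.)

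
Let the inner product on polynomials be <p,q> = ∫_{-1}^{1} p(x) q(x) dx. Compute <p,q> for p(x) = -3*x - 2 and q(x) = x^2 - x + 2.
<p,q> = -22/3

Expand the product: p(x)·q(x) = -3*x^3 + x^2 - 4*x - 4.
∫_{-1}^{1} of each monomial x^k gives [2/(k+1) if k even, 0 if k odd]. Integrating term-by-term (or equivalently evaluating the antiderivative F(x) = -3*x^4/4 + x^3/3 - 2*x^2 - 4*x at the endpoints):
  F(1) − F(−1) = -77/12 − (11/12) = -22/3.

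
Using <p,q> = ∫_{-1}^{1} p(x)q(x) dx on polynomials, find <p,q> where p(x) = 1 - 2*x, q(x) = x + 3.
<p,q> = 14/3

Expand the product: p(x)·q(x) = -2*x^2 - 5*x + 3.
∫_{-1}^{1} of each monomial x^k gives [2/(k+1) if k even, 0 if k odd]. Integrating term-by-term (or equivalently evaluating the antiderivative F(x) = -2*x^3/3 - 5*x^2/2 + 3*x at the endpoints):
  F(1) − F(−1) = -1/6 − (-29/6) = 14/3.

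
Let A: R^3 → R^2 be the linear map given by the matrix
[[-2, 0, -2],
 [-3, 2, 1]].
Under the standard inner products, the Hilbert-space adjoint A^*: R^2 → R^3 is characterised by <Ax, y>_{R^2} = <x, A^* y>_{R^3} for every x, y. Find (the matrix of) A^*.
A^* = A^T =
[[-2, -3],
 [0, 2],
 [-2, 1]]

For real matrices with standard dot products, the defining identity <Ax, y> = <x, A^* y> gives (Ax)^T y = x^T (A^*) y, i.e. x^T A^T y = x^T (A^*) y. Since this holds for all x, y, we must have A^* = A^T. Therefore
A^* =
[[-2, -3],
 [0, 2],
 [-2, 1]].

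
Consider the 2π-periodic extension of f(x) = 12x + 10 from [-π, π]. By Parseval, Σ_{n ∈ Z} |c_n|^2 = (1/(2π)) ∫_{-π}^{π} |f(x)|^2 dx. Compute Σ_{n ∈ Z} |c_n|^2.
Σ |c_n|^2 = 48π^2 + 100

Expand and integrate term by term over [-π, π]:
  ∫ (12x)^2 dx = 144·(2π^3/3); ∫ 2·12·(10)·x dx = 0 (odd integrand); ∫ 10^2 dx = 100·2π.
So (1/(2π)) ∫_{-π}^{π} (12x + 10)^2 dx = 144π^2/3 + 100 = 48π^2 + 100.
Parseval ⇒ Σ |c_n|^2 = 48π^2 + 100.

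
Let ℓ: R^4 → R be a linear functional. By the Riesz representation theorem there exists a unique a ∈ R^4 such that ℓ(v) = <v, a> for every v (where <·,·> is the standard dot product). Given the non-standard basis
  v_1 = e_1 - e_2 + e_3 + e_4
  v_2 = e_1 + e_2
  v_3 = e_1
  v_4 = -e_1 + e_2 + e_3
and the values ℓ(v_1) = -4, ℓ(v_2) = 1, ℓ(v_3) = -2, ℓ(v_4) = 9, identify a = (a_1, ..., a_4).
a = (-2, 3, 4, -3)

Write a = (a_1, ..., a_4) in the standard basis. For each basis vector v_i, ℓ(v_i) = <v_i, a> is a linear equation in the a_j's. Collect the n equations into a matrix system V a = ℓ, where row i of V is v_i (expressed in the standard basis). Since V is invertible (lower-triangular with 1s on the diagonal, up to permutation), solve by back-substitution:
  V =
[[1, -1, 1, 1],
 [1, 1, 0, 0],
 [1, 0, 0, 0],
 [-1, 1, 1, 0]]
  V a = (-4, 1, -2, 9)
Solving gives a = (-2, 3, 4, -3).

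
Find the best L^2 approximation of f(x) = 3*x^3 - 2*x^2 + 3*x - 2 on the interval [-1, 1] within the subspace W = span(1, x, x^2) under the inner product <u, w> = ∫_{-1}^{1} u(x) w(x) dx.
g(x) = -2*x^2 + 24*x/5 - 2

The best approximation g ∈ W is the orthogonal projection of f onto W. Writing g = a_0 + a_1 x + a_2 x^2, the coefficients solve the normal equations G · a = b where
  G_{ij} = <φ_i, φ_j> and b_i = <f, φ_i>, with φ_0 = 1, φ_1 = x, φ_2 = x^2.
G =
  [2, 0, 2/3]
  [0, 2/3, 0]
  [2/3, 0, 2/5],
b = (-16/3, 16/5, -32/15).
Solving gives a_0 = -2, a_1 = 24/5, a_2 = -2, so
  g(x) = -2*x^2 + 24*x/5 - 2.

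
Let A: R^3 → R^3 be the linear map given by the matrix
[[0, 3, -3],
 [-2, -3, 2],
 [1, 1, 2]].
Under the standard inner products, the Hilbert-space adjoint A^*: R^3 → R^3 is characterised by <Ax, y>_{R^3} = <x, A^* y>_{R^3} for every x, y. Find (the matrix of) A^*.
A^* = A^T =
[[0, -2, 1],
 [3, -3, 1],
 [-3, 2, 2]]

For real matrices with standard dot products, the defining identity <Ax, y> = <x, A^* y> gives (Ax)^T y = x^T (A^*) y, i.e. x^T A^T y = x^T (A^*) y. Since this holds for all x, y, we must have A^* = A^T. Therefore
A^* =
[[0, -2, 1],
 [3, -3, 1],
 [-3, 2, 2]].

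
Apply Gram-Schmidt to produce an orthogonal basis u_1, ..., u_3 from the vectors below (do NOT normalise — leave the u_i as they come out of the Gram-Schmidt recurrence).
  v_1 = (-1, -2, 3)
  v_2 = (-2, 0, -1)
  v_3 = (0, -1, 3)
Orthogonal basis:
  u_1 = (-1, -2, 3)
  u_2 = (-29/14, -1/7, -11/14)
  u_3 = (-10/69, 35/69, 20/69)

Apply the Gram-Schmidt recurrence
  u_1 = v_1
  u_i = v_i − Σ_{j<i} ((v_i · u_j) / (u_j · u_j)) · u_j.

Step by step this gives:
  u_1 = (-1, -2, 3)
  u_2 = (-29/14, -1/7, -11/14)
  u_3 = (-10/69, 35/69, 20/69)

Orthogonality check:
  u_2 · u_1 = 0 (should be 0)
  u_3 · u_1 = 0 (should be 0)
  u_3 · u_2 = 0 (should be 0)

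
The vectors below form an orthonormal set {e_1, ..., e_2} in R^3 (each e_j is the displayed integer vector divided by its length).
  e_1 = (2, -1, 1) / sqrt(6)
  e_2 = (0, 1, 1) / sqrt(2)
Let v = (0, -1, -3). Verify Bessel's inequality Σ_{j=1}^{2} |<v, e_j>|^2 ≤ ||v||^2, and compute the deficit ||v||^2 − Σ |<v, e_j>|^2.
Σ |<v, e_j>|^2 = 26/3; ||v||^2 = 10; deficit = 4/3

Write each e_j = u_j / sqrt(<u_j, u_j>) where u_j is the displayed integer vector. Then <v, e_j> = <v, u_j> / sqrt(<u_j, u_j>), so |<v, e_j>|^2 = <v, u_j>^2 / <u_j, u_j>.
Coefficients: <v, e_1> = -2/sqrt(6), <v, e_2> = -4/sqrt(2).
Square and sum: Σ |<v, e_j>|^2 = 26/3.
Compute ||v||^2 = v·v = 10.
Deficit = 10 − 26/3 = 4/3 ≥ 0, confirming Bessel's inequality. (The deficit equals ||v − Σ <v,e_j> e_j||^2, the squared distance from v to span{e_j}.)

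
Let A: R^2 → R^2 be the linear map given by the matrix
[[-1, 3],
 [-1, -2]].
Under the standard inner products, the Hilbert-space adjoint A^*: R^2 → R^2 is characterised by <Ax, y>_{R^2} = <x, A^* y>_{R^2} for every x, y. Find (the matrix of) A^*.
A^* = A^T =
[[-1, -1],
 [3, -2]]

For real matrices with standard dot products, the defining identity <Ax, y> = <x, A^* y> gives (Ax)^T y = x^T (A^*) y, i.e. x^T A^T y = x^T (A^*) y. Since this holds for all x, y, we must have A^* = A^T. Therefore
A^* =
[[-1, -1],
 [3, -2]].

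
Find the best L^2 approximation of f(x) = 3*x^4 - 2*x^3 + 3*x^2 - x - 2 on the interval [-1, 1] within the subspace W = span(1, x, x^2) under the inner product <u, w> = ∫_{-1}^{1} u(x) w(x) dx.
g(x) = 39*x^2/7 - 11*x/5 - 79/35

The best approximation g ∈ W is the orthogonal projection of f onto W. Writing g = a_0 + a_1 x + a_2 x^2, the coefficients solve the normal equations G · a = b where
  G_{ij} = <φ_i, φ_j> and b_i = <f, φ_i>, with φ_0 = 1, φ_1 = x, φ_2 = x^2.
G =
  [2, 0, 2/3]
  [0, 2/3, 0]
  [2/3, 0, 2/5],
b = (-4/5, -22/15, 76/105).
Solving gives a_0 = -79/35, a_1 = -11/5, a_2 = 39/7, so
  g(x) = 39*x^2/7 - 11*x/5 - 79/35.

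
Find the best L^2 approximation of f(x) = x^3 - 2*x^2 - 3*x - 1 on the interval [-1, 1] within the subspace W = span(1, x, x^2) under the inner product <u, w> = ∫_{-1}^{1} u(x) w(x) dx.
g(x) = -2*x^2 - 12*x/5 - 1

The best approximation g ∈ W is the orthogonal projection of f onto W. Writing g = a_0 + a_1 x + a_2 x^2, the coefficients solve the normal equations G · a = b where
  G_{ij} = <φ_i, φ_j> and b_i = <f, φ_i>, with φ_0 = 1, φ_1 = x, φ_2 = x^2.
G =
  [2, 0, 2/3]
  [0, 2/3, 0]
  [2/3, 0, 2/5],
b = (-10/3, -8/5, -22/15).
Solving gives a_0 = -1, a_1 = -12/5, a_2 = -2, so
  g(x) = -2*x^2 - 12*x/5 - 1.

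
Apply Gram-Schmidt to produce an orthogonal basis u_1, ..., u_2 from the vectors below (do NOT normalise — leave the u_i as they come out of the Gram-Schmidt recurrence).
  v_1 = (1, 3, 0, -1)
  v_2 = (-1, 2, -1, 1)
Orthogonal basis:
  u_1 = (1, 3, 0, -1)
  u_2 = (-15/11, 10/11, -1, 15/11)

Apply the Gram-Schmidt recurrence
  u_1 = v_1
  u_i = v_i − Σ_{j<i} ((v_i · u_j) / (u_j · u_j)) · u_j.

Step by step this gives:
  u_1 = (1, 3, 0, -1)
  u_2 = (-15/11, 10/11, -1, 15/11)

Orthogonality check:
  u_2 · u_1 = 0 (should be 0)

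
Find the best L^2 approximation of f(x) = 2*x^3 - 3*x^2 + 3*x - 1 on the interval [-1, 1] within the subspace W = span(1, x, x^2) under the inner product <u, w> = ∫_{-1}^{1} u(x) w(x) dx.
g(x) = -3*x^2 + 21*x/5 - 1

The best approximation g ∈ W is the orthogonal projection of f onto W. Writing g = a_0 + a_1 x + a_2 x^2, the coefficients solve the normal equations G · a = b where
  G_{ij} = <φ_i, φ_j> and b_i = <f, φ_i>, with φ_0 = 1, φ_1 = x, φ_2 = x^2.
G =
  [2, 0, 2/3]
  [0, 2/3, 0]
  [2/3, 0, 2/5],
b = (-4, 14/5, -28/15).
Solving gives a_0 = -1, a_1 = 21/5, a_2 = -3, so
  g(x) = -3*x^2 + 21*x/5 - 1.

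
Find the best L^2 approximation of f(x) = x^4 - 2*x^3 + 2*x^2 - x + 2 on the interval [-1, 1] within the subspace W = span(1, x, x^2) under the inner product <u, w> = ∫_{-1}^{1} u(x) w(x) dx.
g(x) = 20*x^2/7 - 11*x/5 + 67/35

The best approximation g ∈ W is the orthogonal projection of f onto W. Writing g = a_0 + a_1 x + a_2 x^2, the coefficients solve the normal equations G · a = b where
  G_{ij} = <φ_i, φ_j> and b_i = <f, φ_i>, with φ_0 = 1, φ_1 = x, φ_2 = x^2.
G =
  [2, 0, 2/3]
  [0, 2/3, 0]
  [2/3, 0, 2/5],
b = (86/15, -22/15, 254/105).
Solving gives a_0 = 67/35, a_1 = -11/5, a_2 = 20/7, so
  g(x) = 20*x^2/7 - 11*x/5 + 67/35.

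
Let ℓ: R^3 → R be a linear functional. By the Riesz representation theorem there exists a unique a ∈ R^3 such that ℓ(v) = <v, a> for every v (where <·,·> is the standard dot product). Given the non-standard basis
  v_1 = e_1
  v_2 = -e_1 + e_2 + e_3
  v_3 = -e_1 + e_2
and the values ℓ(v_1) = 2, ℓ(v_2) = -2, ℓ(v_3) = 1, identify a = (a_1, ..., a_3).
a = (2, 3, -3)

Write a = (a_1, ..., a_3) in the standard basis. For each basis vector v_i, ℓ(v_i) = <v_i, a> is a linear equation in the a_j's. Collect the n equations into a matrix system V a = ℓ, where row i of V is v_i (expressed in the standard basis). Since V is invertible (lower-triangular with 1s on the diagonal, up to permutation), solve by back-substitution:
  V =
[[1, 0, 0],
 [-1, 1, 1],
 [-1, 1, 0]]
  V a = (2, -2, 1)
Solving gives a = (2, 3, -3).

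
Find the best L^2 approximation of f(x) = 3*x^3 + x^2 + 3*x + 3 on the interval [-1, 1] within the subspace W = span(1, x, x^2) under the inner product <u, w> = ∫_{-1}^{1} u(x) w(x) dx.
g(x) = x^2 + 24*x/5 + 3

The best approximation g ∈ W is the orthogonal projection of f onto W. Writing g = a_0 + a_1 x + a_2 x^2, the coefficients solve the normal equations G · a = b where
  G_{ij} = <φ_i, φ_j> and b_i = <f, φ_i>, with φ_0 = 1, φ_1 = x, φ_2 = x^2.
G =
  [2, 0, 2/3]
  [0, 2/3, 0]
  [2/3, 0, 2/5],
b = (20/3, 16/5, 12/5).
Solving gives a_0 = 3, a_1 = 24/5, a_2 = 1, so
  g(x) = x^2 + 24*x/5 + 3.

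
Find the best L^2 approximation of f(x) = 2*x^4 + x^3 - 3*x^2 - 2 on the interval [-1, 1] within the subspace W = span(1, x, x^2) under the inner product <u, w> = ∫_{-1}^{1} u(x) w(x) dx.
g(x) = -9*x^2/7 + 3*x/5 - 76/35

The best approximation g ∈ W is the orthogonal projection of f onto W. Writing g = a_0 + a_1 x + a_2 x^2, the coefficients solve the normal equations G · a = b where
  G_{ij} = <φ_i, φ_j> and b_i = <f, φ_i>, with φ_0 = 1, φ_1 = x, φ_2 = x^2.
G =
  [2, 0, 2/3]
  [0, 2/3, 0]
  [2/3, 0, 2/5],
b = (-26/5, 2/5, -206/105).
Solving gives a_0 = -76/35, a_1 = 3/5, a_2 = -9/7, so
  g(x) = -9*x^2/7 + 3*x/5 - 76/35.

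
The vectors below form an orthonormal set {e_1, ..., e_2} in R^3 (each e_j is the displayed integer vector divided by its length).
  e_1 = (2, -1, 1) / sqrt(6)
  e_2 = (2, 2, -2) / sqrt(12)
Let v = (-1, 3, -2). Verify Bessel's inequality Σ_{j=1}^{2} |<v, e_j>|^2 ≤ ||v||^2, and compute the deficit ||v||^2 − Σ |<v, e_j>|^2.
Σ |<v, e_j>|^2 = 27/2; ||v||^2 = 14; deficit = 1/2

Write each e_j = u_j / sqrt(<u_j, u_j>) where u_j is the displayed integer vector. Then <v, e_j> = <v, u_j> / sqrt(<u_j, u_j>), so |<v, e_j>|^2 = <v, u_j>^2 / <u_j, u_j>.
Coefficients: <v, e_1> = -7/sqrt(6), <v, e_2> = 8/sqrt(12).
Square and sum: Σ |<v, e_j>|^2 = 27/2.
Compute ||v||^2 = v·v = 14.
Deficit = 14 − 27/2 = 1/2 ≥ 0, confirming Bessel's inequality. (The deficit equals ||v − Σ <v,e_j> e_j||^2, the squared distance from v to span{e_j}.)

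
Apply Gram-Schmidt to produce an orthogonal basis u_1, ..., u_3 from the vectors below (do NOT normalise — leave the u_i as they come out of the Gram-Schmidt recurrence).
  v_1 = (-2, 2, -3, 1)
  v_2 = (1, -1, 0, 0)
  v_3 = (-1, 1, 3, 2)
Orthogonal basis:
  u_1 = (-2, 2, -3, 1)
  u_2 = (5/9, -5/9, -2/3, 2/9)
  u_3 = (0, 0, 9/10, 27/10)

Apply the Gram-Schmidt recurrence
  u_1 = v_1
  u_i = v_i − Σ_{j<i} ((v_i · u_j) / (u_j · u_j)) · u_j.

Step by step this gives:
  u_1 = (-2, 2, -3, 1)
  u_2 = (5/9, -5/9, -2/3, 2/9)
  u_3 = (0, 0, 9/10, 27/10)

Orthogonality check:
  u_2 · u_1 = 0 (should be 0)
  u_3 · u_1 = 0 (should be 0)
  u_3 · u_2 = 0 (should be 0)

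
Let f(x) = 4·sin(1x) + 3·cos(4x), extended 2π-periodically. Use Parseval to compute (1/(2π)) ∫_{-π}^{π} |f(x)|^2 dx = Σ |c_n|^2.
Σ |c_n|^2 = 25/2

Expand |f|^2 and use orthogonality of {sin(nx), cos(mx)} on [-π, π]:
  ∫_{-π}^{π} sin(nx)^2 dx = π, ∫ cos(mx)^2 dx = π, and cross terms integrate to 0.
So ∫_{-π}^{π} f(x)^2 dx = 4^2 · π + 3^2 · π = (16 + 9)π.
Divide by 2π: (16 + 9)/2 = 25/2.
By Parseval, this equals Σ |c_n|^2.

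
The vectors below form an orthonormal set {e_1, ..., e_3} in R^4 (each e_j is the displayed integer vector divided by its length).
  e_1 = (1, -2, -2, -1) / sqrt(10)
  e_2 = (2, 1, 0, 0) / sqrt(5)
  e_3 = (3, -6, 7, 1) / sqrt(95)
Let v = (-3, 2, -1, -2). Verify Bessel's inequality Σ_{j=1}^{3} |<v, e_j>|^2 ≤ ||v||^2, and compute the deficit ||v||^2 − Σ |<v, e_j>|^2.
Σ |<v, e_j>|^2 = 2579/190; ||v||^2 = 18; deficit = 841/190

Write each e_j = u_j / sqrt(<u_j, u_j>) where u_j is the displayed integer vector. Then <v, e_j> = <v, u_j> / sqrt(<u_j, u_j>), so |<v, e_j>|^2 = <v, u_j>^2 / <u_j, u_j>.
Coefficients: <v, e_1> = -3/sqrt(10), <v, e_2> = -4/sqrt(5), <v, e_3> = -30/sqrt(95).
Square and sum: Σ |<v, e_j>|^2 = 2579/190.
Compute ||v||^2 = v·v = 18.
Deficit = 18 − 2579/190 = 841/190 ≥ 0, confirming Bessel's inequality. (The deficit equals ||v − Σ <v,e_j> e_j||^2, the squared distance from v to span{e_j}.)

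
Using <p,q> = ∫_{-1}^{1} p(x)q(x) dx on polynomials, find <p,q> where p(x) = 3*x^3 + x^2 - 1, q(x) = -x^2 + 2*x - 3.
<p,q> = 20/3

Expand the product: p(x)·q(x) = -3*x^5 + 5*x^4 - 7*x^3 - 2*x^2 - 2*x + 3.
∫_{-1}^{1} of each monomial x^k gives [2/(k+1) if k even, 0 if k odd]. Integrating term-by-term (or equivalently evaluating the antiderivative F(x) = -x^6/2 + x^5 - 7*x^4/4 - 2*x^3/3 - x^2 + 3*x at the endpoints):
  F(1) − F(−1) = 1/12 − (-79/12) = 20/3.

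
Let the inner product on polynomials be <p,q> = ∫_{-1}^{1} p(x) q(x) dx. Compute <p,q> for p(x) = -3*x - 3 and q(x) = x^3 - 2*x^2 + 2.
<p,q> = -46/5

Expand the product: p(x)·q(x) = -3*x^4 + 3*x^3 + 6*x^2 - 6*x - 6.
∫_{-1}^{1} of each monomial x^k gives [2/(k+1) if k even, 0 if k odd]. Integrating term-by-term (or equivalently evaluating the antiderivative F(x) = -3*x^5/5 + 3*x^4/4 + 2*x^3 - 3*x^2 - 6*x at the endpoints):
  F(1) − F(−1) = -137/20 − (47/20) = -46/5.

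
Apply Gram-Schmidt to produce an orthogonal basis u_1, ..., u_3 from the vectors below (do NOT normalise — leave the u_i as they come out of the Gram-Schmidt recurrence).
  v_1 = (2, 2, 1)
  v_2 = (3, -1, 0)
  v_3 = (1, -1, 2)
Orthogonal basis:
  u_1 = (2, 2, 1)
  u_2 = (19/9, -17/9, -4/9)
  u_3 = (-9/37, -27/37, 72/37)

Apply the Gram-Schmidt recurrence
  u_1 = v_1
  u_i = v_i − Σ_{j<i} ((v_i · u_j) / (u_j · u_j)) · u_j.

Step by step this gives:
  u_1 = (2, 2, 1)
  u_2 = (19/9, -17/9, -4/9)
  u_3 = (-9/37, -27/37, 72/37)

Orthogonality check:
  u_2 · u_1 = 0 (should be 0)
  u_3 · u_1 = 0 (should be 0)
  u_3 · u_2 = 0 (should be 0)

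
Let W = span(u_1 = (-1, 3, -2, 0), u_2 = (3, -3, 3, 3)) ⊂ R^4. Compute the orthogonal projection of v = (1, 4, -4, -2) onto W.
proj_W(v) = (-17/10, 39/10, -14/5, -3/5)

Set up U = [u_1 | ... | u_2] ∈ R^(4×2). The projector onto W = col(U) is P = U (U^T U)^(-1) U^T.
Compute U^T U =
  [14, -18]
  [-18, 36],
and U^T v = (19, -27).
Solve U^T U · c = U^T v for the coefficients: c = (11/10, -1/5). The projection is proj_W(v) = U c.
Check: (v - proj_W(v)) · u_1 = 0  (should be 0).
Check: (v - proj_W(v)) · u_2 = 0  (should be 0).
Result: proj_W(v) = (-17/10, 39/10, -14/5, -3/5).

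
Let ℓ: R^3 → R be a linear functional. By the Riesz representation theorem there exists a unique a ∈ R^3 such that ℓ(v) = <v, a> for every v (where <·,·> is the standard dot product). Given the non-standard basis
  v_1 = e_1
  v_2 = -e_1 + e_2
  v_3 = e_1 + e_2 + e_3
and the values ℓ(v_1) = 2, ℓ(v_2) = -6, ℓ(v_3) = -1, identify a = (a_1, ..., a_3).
a = (2, -4, 1)

Write a = (a_1, ..., a_3) in the standard basis. For each basis vector v_i, ℓ(v_i) = <v_i, a> is a linear equation in the a_j's. Collect the n equations into a matrix system V a = ℓ, where row i of V is v_i (expressed in the standard basis). Since V is invertible (lower-triangular with 1s on the diagonal, up to permutation), solve by back-substitution:
  V =
[[1, 0, 0],
 [-1, 1, 0],
 [1, 1, 1]]
  V a = (2, -6, -1)
Solving gives a = (2, -4, 1).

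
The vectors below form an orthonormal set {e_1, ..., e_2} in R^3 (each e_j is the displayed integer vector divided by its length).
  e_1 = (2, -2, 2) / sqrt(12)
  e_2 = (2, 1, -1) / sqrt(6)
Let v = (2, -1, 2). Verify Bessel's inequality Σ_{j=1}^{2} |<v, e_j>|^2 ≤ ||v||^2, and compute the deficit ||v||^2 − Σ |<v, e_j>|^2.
Σ |<v, e_j>|^2 = 17/2; ||v||^2 = 9; deficit = 1/2

Write each e_j = u_j / sqrt(<u_j, u_j>) where u_j is the displayed integer vector. Then <v, e_j> = <v, u_j> / sqrt(<u_j, u_j>), so |<v, e_j>|^2 = <v, u_j>^2 / <u_j, u_j>.
Coefficients: <v, e_1> = 10/sqrt(12), <v, e_2> = 1/sqrt(6).
Square and sum: Σ |<v, e_j>|^2 = 17/2.
Compute ||v||^2 = v·v = 9.
Deficit = 9 − 17/2 = 1/2 ≥ 0, confirming Bessel's inequality. (The deficit equals ||v − Σ <v,e_j> e_j||^2, the squared distance from v to span{e_j}.)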